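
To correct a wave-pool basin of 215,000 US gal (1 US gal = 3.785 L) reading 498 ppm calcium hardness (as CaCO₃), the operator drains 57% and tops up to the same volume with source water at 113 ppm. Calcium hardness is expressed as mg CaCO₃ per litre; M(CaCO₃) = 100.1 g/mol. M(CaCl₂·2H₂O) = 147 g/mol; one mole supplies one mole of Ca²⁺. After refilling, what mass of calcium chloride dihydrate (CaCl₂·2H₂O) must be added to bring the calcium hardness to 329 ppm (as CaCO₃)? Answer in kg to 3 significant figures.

Volume: 215,000 US gal × 3.785 L/gal = 813,775 L.
After draining 57% and refilling: 498 × 0.43 + 113 × 0.57 = 278.55 ppm.
Deficit to target: 329 − 278.55 = 50.45 mg/L.
As CaCO₃: 50.45 mg/L × 813,775 L = 41,050 g; ÷ 100.1 = 410.1 mol Ca²⁺.
Mass: 410.1 × 147 = 60,290 g.

60.3 kg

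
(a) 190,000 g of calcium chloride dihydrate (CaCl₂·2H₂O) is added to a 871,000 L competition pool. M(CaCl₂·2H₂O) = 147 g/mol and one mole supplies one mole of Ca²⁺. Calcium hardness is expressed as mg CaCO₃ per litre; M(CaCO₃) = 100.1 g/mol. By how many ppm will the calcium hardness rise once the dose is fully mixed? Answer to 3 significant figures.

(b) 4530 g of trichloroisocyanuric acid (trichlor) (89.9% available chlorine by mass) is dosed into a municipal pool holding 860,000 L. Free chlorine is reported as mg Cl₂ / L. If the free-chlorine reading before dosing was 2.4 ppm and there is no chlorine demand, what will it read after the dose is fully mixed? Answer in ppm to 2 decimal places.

(a) 149 ppm; (b) 7.14 ppm

(a) Moles of Ca²⁺: 190,000 g ÷ 147 g/mol = 1293 mol.
(a) As CaCO₃: 1293 mol × 100.1 g/mol = 129,400 g.
(a) Rise: 129,400 g / 871,000 L × 1000 = 148.5 mg/L.

(b) Available chlorine delivered: 4530 g × 0.899 = 4072 g as Cl₂.
(b) Concentration rise: 4072 g / 860,000 L = 4.735 mg/L = 4.74 ppm.
(b) Final FC: 2.4 + 4.74 = 7.14 ppm.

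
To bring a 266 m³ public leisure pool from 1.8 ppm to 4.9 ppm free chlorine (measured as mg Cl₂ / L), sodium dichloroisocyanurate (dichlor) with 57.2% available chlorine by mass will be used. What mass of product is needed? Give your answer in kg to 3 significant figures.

1.44 kg

Volume: 266 m³ = 266,000 L.
Chlorine deficit: 4.9 − 1.8 = 3.1 ppm = 3.1 mg/L as Cl₂.
Cl₂ equivalent needed: 3.1 mg/L × 266,000 L = 824,600 mg = 824.6 g.
Product at 57.2% available chlorine: 824.6 / 0.572 = 1442 g.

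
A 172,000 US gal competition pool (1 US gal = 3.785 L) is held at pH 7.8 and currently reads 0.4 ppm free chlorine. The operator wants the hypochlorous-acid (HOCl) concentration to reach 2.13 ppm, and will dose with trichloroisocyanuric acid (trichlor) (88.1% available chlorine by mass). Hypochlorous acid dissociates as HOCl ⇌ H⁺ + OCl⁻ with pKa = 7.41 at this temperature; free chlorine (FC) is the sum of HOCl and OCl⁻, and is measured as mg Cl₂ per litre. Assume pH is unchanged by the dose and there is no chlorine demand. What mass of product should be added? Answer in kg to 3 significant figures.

5.14 kg

Volume: 172,000 US gal × 3.785 L/gal = 651,020 L.
[OCl⁻]/[HOCl] = 10^(pH − pKa) = 10^(7.8 − 7.41) = 2.455; fraction as HOCl = 1/(1 + 2.455) = 0.2895.
Free chlorine required for 2.13 ppm HOCl: 2.13 / 0.2895 = 7.359 ppm.
FC to add: 7.359 − 0.4 = 6.959 mg/L as Cl₂.
Cl₂ equivalent: 6.959 mg/L × 651,020 L = 4530 g.
Product at 88.1% available Cl: 4530 / 0.881 = 5142 g.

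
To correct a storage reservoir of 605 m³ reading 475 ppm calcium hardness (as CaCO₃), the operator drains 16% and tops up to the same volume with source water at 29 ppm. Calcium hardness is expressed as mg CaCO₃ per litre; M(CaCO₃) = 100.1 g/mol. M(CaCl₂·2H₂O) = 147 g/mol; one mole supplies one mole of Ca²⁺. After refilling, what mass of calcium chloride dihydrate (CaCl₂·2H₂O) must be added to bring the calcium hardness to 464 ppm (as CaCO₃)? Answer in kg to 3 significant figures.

53.6 kg

Volume: 605 m³ = 605,000 L.
After draining 16% and refilling: 475 × 0.84 + 29 × 0.16 = 403.64 ppm.
Deficit to target: 464 − 403.64 = 60.36 mg/L.
As CaCO₃: 60.36 mg/L × 605,000 L = 36,520 g; ÷ 100.1 = 364.8 mol Ca²⁺.
Mass: 364.8 × 147 = 53,630 g.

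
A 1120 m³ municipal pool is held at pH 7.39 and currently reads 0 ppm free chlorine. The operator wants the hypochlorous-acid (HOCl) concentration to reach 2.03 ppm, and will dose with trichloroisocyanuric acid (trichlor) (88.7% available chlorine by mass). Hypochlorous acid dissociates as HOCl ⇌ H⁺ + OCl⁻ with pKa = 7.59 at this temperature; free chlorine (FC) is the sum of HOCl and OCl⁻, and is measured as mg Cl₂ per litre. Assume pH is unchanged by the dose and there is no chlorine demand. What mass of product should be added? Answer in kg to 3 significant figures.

4.18 kg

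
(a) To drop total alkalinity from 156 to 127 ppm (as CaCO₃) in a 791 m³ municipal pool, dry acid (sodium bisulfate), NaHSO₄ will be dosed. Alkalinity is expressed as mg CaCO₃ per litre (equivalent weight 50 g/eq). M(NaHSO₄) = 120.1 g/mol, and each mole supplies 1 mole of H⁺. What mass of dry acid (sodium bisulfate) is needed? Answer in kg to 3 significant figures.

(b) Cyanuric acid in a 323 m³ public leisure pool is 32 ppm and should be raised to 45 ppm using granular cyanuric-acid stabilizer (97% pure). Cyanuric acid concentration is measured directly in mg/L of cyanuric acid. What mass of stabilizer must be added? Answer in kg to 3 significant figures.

(a) Volume: 791 m³ = 791,000 L.
(a) Alkalinity to neutralize: (156 − 127) = 29 mg/L as CaCO₃ × 791,000 L = 22,940 g as CaCO₃.
(a) Equivalents of H⁺ required: 22,940 ÷ 50 g/eq = 458.8 eq = 458.8 mol NaHSO₄.
(a) Mass of NaHSO₄: 458.8 × 120.1 = 55,100 g.

(b) Volume: 323 m³ = 323,000 L.
(b) CYA to add: (45 − 32) = 13 mg/L × 323,000 L = 4199 g cyanuric acid.
(b) At 97% purity: 4199 / 0.97 = 4329 g product.

(a) 55.1 kg; (b) 4.33 kg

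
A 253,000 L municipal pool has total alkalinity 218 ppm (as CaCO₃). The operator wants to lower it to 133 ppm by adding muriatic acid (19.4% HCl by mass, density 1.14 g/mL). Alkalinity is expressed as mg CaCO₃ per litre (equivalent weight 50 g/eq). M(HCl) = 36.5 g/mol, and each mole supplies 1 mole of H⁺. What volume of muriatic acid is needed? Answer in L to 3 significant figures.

Alkalinity to neutralize: (218 − 133) = 85 mg/L as CaCO₃ × 253,000 L = 21,500 g as CaCO₃.
Equivalents of H⁺ required: 21,500 ÷ 50 g/eq = 430.1 eq = 430.1 mol HCl.
Mass of HCl: 430.1 × 36.5 = 15,700 g.
Mass of 19.4% solution: 15,700 / 0.194 = 80,920 g.
Volume: 80,920 g ÷ 1.14 g/mL = 70,980 mL.

71.0 L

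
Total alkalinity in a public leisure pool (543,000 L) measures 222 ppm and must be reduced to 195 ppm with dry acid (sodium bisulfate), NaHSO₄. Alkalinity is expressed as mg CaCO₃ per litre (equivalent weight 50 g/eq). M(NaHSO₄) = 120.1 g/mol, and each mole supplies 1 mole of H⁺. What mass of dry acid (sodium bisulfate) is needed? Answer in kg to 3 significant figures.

Alkalinity to neutralize: (222 − 195) = 27 mg/L as CaCO₃ × 543,000 L = 14,660 g as CaCO₃.
Equivalents of H⁺ required: 14,660 ÷ 50 g/eq = 293.2 eq = 293.2 mol NaHSO₄.
Mass of NaHSO₄: 293.2 × 120.1 = 35,220 g.

35.2 kg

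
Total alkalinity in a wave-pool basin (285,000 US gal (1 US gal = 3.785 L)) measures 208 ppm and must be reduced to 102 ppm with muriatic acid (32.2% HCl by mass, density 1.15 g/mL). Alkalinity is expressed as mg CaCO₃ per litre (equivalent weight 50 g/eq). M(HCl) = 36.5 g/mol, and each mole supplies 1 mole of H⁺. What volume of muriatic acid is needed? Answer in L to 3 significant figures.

Volume: 285,000 US gal × 3.785 L/gal = 1,078,725 L.
Alkalinity to neutralize: (208 − 102) = 106 mg/L as CaCO₃ × 1,078,725 L = 114,300 g as CaCO₃.
Equivalents of H⁺ required: 114,300 ÷ 50 g/eq = 2287 eq = 2287 mol HCl.
Mass of HCl: 2287 × 36.5 = 83,470 g.
Mass of 32.2% solution: 83,470 / 0.322 = 259,200 g.
Volume: 259,200 g ÷ 1.15 g/mL = 225,400 mL.

225 L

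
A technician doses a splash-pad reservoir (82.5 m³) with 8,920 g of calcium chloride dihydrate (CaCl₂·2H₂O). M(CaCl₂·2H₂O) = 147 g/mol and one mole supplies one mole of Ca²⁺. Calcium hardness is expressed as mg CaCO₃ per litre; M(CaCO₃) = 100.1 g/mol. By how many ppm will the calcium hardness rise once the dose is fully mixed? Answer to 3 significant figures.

73.6 ppm

Volume: 82.5 m³ = 82,500 L.
Moles of Ca²⁺: 8,920 g ÷ 147 g/mol = 60.68 mol.
As CaCO₃: 60.68 mol × 100.1 g/mol = 6074 g.
Rise: 6074 g / 82,500 L × 1000 = 73.63 mg/L.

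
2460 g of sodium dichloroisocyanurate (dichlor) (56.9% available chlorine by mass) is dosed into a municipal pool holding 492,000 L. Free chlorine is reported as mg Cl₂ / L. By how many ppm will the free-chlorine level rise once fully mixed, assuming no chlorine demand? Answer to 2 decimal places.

2.84 ppm

Available chlorine delivered: 2460 g × 0.569 = 1400 g as Cl₂.
Concentration rise: 1400 g / 492,000 L = 2.845 mg/L = 2.84 ppm.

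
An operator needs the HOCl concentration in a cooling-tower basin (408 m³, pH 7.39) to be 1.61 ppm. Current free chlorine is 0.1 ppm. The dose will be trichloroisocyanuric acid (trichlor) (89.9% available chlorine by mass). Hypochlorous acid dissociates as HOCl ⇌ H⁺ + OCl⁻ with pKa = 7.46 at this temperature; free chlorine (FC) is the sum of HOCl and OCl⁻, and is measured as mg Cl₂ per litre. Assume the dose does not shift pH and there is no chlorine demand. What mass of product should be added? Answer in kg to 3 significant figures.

Volume: 408 m³ = 408,000 L.
[OCl⁻]/[HOCl] = 10^(pH − pKa) = 10^(7.39 − 7.46) = 0.8511; fraction as HOCl = 1/(1 + 0.8511) = 0.5402.
Free chlorine required for 1.61 ppm HOCl: 1.61 / 0.5402 = 2.98 ppm.
FC to add: 2.98 − 0.1 = 2.88 mg/L as Cl₂.
Cl₂ equivalent: 2.88 mg/L × 408,000 L = 1175 g.
Product at 89.9% available Cl: 1175 / 0.899 = 1307 g.

1.31 kg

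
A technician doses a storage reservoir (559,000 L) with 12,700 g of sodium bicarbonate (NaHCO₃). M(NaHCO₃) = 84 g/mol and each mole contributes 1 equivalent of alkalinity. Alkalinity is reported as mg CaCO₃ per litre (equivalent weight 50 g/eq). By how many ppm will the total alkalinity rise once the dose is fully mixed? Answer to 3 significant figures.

Moles of NaHCO₃: 12,700 g ÷ 84 g/mol = 151.2 mol → 151.2 eq of alkalinity.
As CaCO₃: 151.2 eq × 50 g/eq = 7560 g.
Rise: 7560 g / 559,000 L × 1000 = 13.52 mg/L.

13.5 ppm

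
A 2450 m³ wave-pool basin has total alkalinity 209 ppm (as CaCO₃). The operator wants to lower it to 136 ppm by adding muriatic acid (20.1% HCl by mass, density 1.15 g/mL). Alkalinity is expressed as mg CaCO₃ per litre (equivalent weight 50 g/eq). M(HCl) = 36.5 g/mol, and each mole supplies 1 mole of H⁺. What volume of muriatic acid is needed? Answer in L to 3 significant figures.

Volume: 2450 m³ = 2,450,000 L.
Alkalinity to neutralize: (209 − 136) = 73 mg/L as CaCO₃ × 2,450,000 L = 178,800 g as CaCO₃.
Equivalents of H⁺ required: 178,800 ÷ 50 g/eq = 3577 eq = 3577 mol HCl.
Mass of HCl: 3577 × 36.5 = 130,600 g.
Mass of 20.1% solution: 130,600 / 0.201 = 649,600 g.
Volume: 649,600 g ÷ 1.15 g/mL = 564,800 mL.

565 L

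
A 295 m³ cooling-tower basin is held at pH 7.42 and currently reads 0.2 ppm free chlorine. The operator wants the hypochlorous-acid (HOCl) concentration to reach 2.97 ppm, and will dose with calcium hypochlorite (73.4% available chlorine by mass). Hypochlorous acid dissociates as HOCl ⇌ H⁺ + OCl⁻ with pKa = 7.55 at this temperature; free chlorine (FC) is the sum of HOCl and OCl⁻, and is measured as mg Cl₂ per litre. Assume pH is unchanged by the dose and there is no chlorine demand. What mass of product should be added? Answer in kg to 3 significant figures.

Volume: 295 m³ = 295,000 L.
[OCl⁻]/[HOCl] = 10^(pH − pKa) = 10^(7.42 − 7.55) = 0.7413; fraction as HOCl = 1/(1 + 0.7413) = 0.5743.
Free chlorine required for 2.97 ppm HOCl: 2.97 / 0.5743 = 5.172 ppm.
FC to add: 5.172 − 0.2 = 4.972 mg/L as Cl₂.
Cl₂ equivalent: 4.972 mg/L × 295,000 L = 1467 g.
Product at 73.4% available Cl: 1467 / 0.734 = 1998 g.

2.00 kg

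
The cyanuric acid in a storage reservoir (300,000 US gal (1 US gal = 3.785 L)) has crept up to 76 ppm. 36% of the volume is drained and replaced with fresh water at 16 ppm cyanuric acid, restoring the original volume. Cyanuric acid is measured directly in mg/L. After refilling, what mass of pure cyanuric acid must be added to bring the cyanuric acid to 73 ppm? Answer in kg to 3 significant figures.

21.1 kg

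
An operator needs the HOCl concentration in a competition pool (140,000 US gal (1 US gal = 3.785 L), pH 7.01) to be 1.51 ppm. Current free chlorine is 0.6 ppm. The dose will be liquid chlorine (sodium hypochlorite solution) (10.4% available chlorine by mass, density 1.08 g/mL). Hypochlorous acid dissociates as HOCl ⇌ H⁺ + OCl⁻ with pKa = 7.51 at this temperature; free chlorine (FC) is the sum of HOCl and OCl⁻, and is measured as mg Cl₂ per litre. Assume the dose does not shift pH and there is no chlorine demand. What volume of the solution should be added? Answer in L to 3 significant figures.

Volume: 140,000 US gal × 3.785 L/gal = 529,900 L.
[OCl⁻]/[HOCl] = 10^(pH − pKa) = 10^(7.01 − 7.51) = 0.3162; fraction as HOCl = 1/(1 + 0.3162) = 0.7597.
Free chlorine required for 1.51 ppm HOCl: 1.51 / 0.7597 = 1.988 ppm.
FC to add: 1.988 − 0.6 = 1.388 mg/L as Cl₂.
Cl₂ equivalent: 1.388 mg/L × 529,900 L = 735.2 g.
Product at 10.4% available Cl: 735.2 / 0.104 = 7070 g.
Volume: 7070 g ÷ 1.08 g/mL = 6546 mL.

6.55 L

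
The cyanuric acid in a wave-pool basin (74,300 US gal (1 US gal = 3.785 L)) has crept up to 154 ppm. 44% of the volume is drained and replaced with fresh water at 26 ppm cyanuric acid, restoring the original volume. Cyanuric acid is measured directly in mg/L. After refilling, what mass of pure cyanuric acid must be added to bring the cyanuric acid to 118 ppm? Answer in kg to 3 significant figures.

5.71 kg

Volume: 74,300 US gal × 3.785 L/gal = 281,226 L.
After draining 44% and refilling: 154 × 0.56 + 26 × 0.44 = 97.68 ppm.
Deficit to target: 118 − 97.68 = 20.32 mg/L.
Mass: 20.32 mg/L × 281,226 L = 5715 g cyanuric acid.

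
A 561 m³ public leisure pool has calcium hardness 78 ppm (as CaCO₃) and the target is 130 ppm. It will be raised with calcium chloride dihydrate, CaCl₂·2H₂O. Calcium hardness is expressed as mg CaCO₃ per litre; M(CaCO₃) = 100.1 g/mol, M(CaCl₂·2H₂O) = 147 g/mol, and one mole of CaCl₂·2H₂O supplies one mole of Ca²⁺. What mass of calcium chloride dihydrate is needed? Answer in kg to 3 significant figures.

42.8 kg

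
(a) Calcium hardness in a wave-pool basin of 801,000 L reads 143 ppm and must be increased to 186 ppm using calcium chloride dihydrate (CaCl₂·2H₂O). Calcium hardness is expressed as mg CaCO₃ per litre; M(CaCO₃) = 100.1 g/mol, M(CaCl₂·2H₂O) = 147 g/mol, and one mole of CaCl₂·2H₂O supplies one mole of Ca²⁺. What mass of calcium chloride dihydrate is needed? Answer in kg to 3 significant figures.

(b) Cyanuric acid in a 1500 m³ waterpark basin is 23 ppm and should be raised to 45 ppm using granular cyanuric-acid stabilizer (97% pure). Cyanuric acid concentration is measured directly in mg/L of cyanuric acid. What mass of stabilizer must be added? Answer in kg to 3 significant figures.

(a) 50.6 kg; (b) 34.0 kg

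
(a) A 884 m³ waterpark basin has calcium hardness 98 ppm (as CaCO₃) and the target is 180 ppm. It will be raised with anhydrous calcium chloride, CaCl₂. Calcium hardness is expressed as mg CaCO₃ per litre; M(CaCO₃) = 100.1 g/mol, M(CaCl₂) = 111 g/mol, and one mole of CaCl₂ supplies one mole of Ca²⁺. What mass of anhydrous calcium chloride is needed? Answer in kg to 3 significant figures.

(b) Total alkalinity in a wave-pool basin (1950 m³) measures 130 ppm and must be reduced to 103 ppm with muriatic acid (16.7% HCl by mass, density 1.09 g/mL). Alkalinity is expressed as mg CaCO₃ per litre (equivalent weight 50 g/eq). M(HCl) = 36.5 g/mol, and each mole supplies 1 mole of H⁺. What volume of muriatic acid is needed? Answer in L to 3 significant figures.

(a) 80.4 kg; (b) 211 L

(a) Volume: 884 m³ = 884,000 L.
(a) Hardness to add: (180 − 98) = 82 mg/L as CaCO₃ × 884,000 L = 72,490 g as CaCO₃.
(a) Moles of Ca²⁺ (1 mol Ca²⁺ ≡ 1 mol CaCO₃): 72,490 / 100.1 g/mol = 724.2 mol.
(a) Mass of CaCl₂: 724.2 × 111 = 80,380 g.

(b) Volume: 1950 m³ = 1,950,000 L.
(b) Alkalinity to neutralize: (130 − 103) = 27 mg/L as CaCO₃ × 1,950,000 L = 52,650 g as CaCO₃.
(b) Equivalents of H⁺ required: 52,650 ÷ 50 g/eq = 1053 eq = 1053 mol HCl.
(b) Mass of HCl: 1053 × 36.5 = 38,430 g.
(b) Mass of 16.7% solution: 38,430 / 0.167 = 230,100 g.
(b) Volume: 230,100 g ÷ 1.09 g/mL = 211,100 mL.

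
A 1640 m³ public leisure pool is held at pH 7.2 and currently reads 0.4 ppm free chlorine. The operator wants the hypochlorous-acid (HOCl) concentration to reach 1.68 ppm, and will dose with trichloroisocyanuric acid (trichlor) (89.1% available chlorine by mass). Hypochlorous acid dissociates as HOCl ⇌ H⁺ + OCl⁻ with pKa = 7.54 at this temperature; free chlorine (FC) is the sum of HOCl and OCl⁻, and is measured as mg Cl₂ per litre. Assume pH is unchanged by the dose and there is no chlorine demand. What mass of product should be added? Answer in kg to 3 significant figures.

3.77 kg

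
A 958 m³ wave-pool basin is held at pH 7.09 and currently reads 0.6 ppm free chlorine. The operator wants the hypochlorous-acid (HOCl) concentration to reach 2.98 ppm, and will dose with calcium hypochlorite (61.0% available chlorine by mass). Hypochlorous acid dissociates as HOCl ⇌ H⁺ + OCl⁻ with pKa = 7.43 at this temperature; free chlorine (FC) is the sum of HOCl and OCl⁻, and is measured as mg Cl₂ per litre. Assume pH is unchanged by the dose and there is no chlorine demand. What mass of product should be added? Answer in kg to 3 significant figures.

5.88 kg

Volume: 958 m³ = 958,000 L.
[OCl⁻]/[HOCl] = 10^(pH − pKa) = 10^(7.09 − 7.43) = 0.4571; fraction as HOCl = 1/(1 + 0.4571) = 0.6863.
Free chlorine required for 2.98 ppm HOCl: 2.98 / 0.6863 = 4.342 ppm.
FC to add: 4.342 − 0.6 = 3.742 mg/L as Cl₂.
Cl₂ equivalent: 3.742 mg/L × 958,000 L = 3585 g.
Product at 61.0% available Cl: 3585 / 0.61 = 5877 g.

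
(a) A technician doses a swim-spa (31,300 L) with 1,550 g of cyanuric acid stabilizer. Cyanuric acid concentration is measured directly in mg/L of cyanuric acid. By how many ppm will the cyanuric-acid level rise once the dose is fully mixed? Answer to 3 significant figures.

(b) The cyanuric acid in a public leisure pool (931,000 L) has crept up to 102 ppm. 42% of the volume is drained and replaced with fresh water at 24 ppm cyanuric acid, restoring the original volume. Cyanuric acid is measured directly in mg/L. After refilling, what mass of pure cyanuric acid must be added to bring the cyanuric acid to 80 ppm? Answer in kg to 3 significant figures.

(a) Rise: 1,550 g / 31,300 L × 1000 = 49.52 mg/L.

(b) After draining 42% and refilling: 102 × 0.58 + 24 × 0.42 = 69.24 ppm.
(b) Deficit to target: 80 − 69.24 = 10.76 mg/L.
(b) Mass: 10.76 mg/L × 931,000 L = 10,020 g cyanuric acid.

(a) 49.5 ppm; (b) 10.0 kg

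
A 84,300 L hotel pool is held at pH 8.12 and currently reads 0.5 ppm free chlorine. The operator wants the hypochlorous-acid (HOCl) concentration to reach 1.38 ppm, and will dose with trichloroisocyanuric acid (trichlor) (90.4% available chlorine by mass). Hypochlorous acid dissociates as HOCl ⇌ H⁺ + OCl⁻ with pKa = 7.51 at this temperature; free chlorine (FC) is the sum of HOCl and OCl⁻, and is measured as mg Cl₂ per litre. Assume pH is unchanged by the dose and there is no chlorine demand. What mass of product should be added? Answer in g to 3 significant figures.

[OCl⁻]/[HOCl] = 10^(pH − pKa) = 10^(8.12 − 7.51) = 4.074; fraction as HOCl = 1/(1 + 4.074) = 0.1971.
Free chlorine required for 1.38 ppm HOCl: 1.38 / 0.1971 = 7.002 ppm.
FC to add: 7.002 − 0.5 = 6.502 mg/L as Cl₂.
Cl₂ equivalent: 6.502 mg/L × 84,300 L = 548.1 g.
Product at 90.4% available Cl: 548.1 / 0.904 = 606.3 g.

606 g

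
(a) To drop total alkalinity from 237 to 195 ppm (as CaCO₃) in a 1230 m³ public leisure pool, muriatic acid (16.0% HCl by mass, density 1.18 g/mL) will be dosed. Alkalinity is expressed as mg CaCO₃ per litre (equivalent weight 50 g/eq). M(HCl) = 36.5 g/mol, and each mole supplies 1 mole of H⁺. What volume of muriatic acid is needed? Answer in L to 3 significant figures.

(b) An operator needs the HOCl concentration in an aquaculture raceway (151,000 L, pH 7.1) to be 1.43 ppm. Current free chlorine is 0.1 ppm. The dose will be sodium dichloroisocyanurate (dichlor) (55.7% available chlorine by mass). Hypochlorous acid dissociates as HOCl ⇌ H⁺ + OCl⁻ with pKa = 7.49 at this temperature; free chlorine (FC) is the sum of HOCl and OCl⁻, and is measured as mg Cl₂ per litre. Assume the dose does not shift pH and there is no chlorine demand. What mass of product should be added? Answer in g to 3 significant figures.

(a) 200 L; (b) 518 g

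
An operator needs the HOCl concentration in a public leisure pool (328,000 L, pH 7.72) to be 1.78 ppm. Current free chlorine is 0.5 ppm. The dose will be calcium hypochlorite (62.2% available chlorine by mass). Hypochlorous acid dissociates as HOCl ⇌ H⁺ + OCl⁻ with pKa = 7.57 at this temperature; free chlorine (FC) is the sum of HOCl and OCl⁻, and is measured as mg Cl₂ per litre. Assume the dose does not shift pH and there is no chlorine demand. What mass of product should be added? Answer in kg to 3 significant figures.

2.00 kg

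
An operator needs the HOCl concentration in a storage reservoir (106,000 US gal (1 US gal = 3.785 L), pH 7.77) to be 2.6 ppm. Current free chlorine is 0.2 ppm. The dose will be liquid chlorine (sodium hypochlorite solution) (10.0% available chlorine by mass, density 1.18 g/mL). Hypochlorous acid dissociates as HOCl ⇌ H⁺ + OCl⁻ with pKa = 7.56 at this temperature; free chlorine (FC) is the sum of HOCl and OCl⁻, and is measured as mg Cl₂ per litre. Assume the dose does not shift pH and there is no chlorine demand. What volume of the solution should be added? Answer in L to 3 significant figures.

Volume: 106,000 US gal × 3.785 L/gal = 401,210 L.
[OCl⁻]/[HOCl] = 10^(pH − pKa) = 10^(7.77 − 7.56) = 1.622; fraction as HOCl = 1/(1 + 1.622) = 0.3814.
Free chlorine required for 2.6 ppm HOCl: 2.6 / 0.3814 = 6.817 ppm.
FC to add: 6.817 − 0.2 = 6.617 mg/L as Cl₂.
Cl₂ equivalent: 6.617 mg/L × 401,210 L = 2655 g.
Product at 10.0% available Cl: 2655 / 0.1 = 26,550 g.
Volume: 26,550 g ÷ 1.18 g/mL = 22,500 mL.

22.5 L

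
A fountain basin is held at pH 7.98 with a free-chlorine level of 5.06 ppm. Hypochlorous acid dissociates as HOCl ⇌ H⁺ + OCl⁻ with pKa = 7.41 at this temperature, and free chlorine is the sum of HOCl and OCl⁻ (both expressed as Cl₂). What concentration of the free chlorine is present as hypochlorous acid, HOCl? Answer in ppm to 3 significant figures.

[OCl⁻]/[HOCl] = 10^(pH − pKa) = 10^(7.98 − 7.41) = 10^0.57 = 3.715.
Fraction as HOCl = 1 / (1 + 3.715) = 0.2121.
HOCl = 0.2121 × 5.06 ppm = 1.073 ppm.

1.07 ppm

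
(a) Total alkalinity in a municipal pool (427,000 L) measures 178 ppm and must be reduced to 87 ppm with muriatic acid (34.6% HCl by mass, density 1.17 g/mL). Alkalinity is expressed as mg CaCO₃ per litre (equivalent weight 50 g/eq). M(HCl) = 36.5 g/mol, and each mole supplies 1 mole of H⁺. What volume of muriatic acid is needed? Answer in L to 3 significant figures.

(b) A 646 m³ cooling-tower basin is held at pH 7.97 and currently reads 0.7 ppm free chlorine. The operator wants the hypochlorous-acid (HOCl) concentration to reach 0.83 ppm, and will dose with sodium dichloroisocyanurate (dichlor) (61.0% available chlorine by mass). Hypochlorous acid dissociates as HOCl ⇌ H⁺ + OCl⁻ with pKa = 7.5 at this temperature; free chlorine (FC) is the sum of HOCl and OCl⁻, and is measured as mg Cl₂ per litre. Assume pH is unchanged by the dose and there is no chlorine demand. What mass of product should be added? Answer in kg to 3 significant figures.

(a) 70.1 L; (b) 2.73 kg

(a) Alkalinity to neutralize: (178 − 87) = 91 mg/L as CaCO₃ × 427,000 L = 38,860 g as CaCO₃.
(a) Equivalents of H⁺ required: 38,860 ÷ 50 g/eq = 777.1 eq = 777.1 mol HCl.
(a) Mass of HCl: 777.1 × 36.5 = 28,370 g.
(a) Mass of 34.6% solution: 28,370 / 0.346 = 81,980 g.
(a) Volume: 81,980 g ÷ 1.17 g/mL = 70,070 mL.

(b) Volume: 646 m³ = 646,000 L.
(b) [OCl⁻]/[HOCl] = 10^(pH − pKa) = 10^(7.97 − 7.5) = 2.951; fraction as HOCl = 1/(1 + 2.951) = 0.2531.
(b) Free chlorine required for 0.83 ppm HOCl: 0.83 / 0.2531 = 3.28 ppm.
(b) FC to add: 3.28 − 0.7 = 2.58 mg/L as Cl₂.
(b) Cl₂ equivalent: 2.58 mg/L × 646,000 L = 1666 g.
(b) Product at 61.0% available Cl: 1666 / 0.61 = 2732 g.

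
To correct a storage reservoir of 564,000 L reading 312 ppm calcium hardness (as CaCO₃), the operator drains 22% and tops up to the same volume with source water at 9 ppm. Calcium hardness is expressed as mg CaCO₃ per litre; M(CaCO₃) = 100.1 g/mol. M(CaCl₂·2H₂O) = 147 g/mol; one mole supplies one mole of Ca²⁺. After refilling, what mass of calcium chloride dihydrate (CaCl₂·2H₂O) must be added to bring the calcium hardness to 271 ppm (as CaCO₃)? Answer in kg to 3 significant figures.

After draining 22% and refilling: 312 × 0.78 + 9 × 0.22 = 245.34 ppm.
Deficit to target: 271 − 245.34 = 25.66 mg/L.
As CaCO₃: 25.66 mg/L × 564,000 L = 14,470 g; ÷ 100.1 = 144.6 mol Ca²⁺.
Mass: 144.6 × 147 = 21,250 g.

21.3 kg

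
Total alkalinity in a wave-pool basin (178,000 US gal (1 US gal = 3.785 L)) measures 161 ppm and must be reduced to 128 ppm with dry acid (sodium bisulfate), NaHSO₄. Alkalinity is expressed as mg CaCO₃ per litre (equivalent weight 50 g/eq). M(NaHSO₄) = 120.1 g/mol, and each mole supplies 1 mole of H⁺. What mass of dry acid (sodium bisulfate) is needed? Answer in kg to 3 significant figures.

53.4 kg

Volume: 178,000 US gal × 3.785 L/gal = 673,730 L.
Alkalinity to neutralize: (161 − 128) = 33 mg/L as CaCO₃ × 673,730 L = 22,230 g as CaCO₃.
Equivalents of H⁺ required: 22,230 ÷ 50 g/eq = 444.7 eq = 444.7 mol NaHSO₄.
Mass of NaHSO₄: 444.7 × 120.1 = 53,400 g.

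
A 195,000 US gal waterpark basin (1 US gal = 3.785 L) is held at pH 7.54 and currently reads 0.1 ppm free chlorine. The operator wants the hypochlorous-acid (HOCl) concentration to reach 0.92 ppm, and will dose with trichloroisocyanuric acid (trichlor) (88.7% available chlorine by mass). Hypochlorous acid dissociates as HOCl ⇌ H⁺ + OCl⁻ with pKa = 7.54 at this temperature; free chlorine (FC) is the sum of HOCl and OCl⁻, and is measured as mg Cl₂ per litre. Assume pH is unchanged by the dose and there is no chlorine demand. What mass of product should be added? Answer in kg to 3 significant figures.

1.45 kg

Volume: 195,000 US gal × 3.785 L/gal = 738,075 L.
[OCl⁻]/[HOCl] = 10^(pH − pKa) = 10^(7.54 − 7.54) = 1; fraction as HOCl = 1/(1 + 1) = 0.5.
Free chlorine required for 0.92 ppm HOCl: 0.92 / 0.5 = 1.84 ppm.
FC to add: 1.84 − 0.1 = 1.74 mg/L as Cl₂.
Cl₂ equivalent: 1.74 mg/L × 738,075 L = 1284 g.
Product at 88.7% available Cl: 1284 / 0.887 = 1448 g.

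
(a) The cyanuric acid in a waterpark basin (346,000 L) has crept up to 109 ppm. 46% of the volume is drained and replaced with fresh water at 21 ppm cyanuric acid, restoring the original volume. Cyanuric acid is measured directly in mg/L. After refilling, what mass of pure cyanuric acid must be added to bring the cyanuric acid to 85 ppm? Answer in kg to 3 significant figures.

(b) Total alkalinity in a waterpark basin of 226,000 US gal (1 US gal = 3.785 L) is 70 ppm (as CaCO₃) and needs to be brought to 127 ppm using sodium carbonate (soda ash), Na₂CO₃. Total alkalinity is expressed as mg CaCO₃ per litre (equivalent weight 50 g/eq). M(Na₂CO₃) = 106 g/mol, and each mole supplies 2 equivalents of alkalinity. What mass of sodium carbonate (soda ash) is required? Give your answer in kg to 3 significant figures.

(a) After draining 46% and refilling: 109 × 0.54 + 21 × 0.46 = 68.52 ppm.
(a) Deficit to target: 85 − 68.52 = 16.48 mg/L.
(a) Mass: 16.48 mg/L × 346,000 L = 5702 g cyanuric acid.

(b) Volume: 226,000 US gal × 3.785 L/gal = 855,410 L.
(b) Alkalinity to add: (127 − 70) = 57 mg/L as CaCO₃ × 855,410 L = 48,760 g as CaCO₃.
(b) Equivalents: 48,760 g ÷ 50 g/eq = 975.2 eq.
(b) Each mole of Na₂CO₃ supplies 2 eq, so 975.2 / 2 = 487.6 mol.
(b) Mass: 487.6 mol × 106 g/mol = 51,680 g.

(a) 5.70 kg; (b) 51.7 kg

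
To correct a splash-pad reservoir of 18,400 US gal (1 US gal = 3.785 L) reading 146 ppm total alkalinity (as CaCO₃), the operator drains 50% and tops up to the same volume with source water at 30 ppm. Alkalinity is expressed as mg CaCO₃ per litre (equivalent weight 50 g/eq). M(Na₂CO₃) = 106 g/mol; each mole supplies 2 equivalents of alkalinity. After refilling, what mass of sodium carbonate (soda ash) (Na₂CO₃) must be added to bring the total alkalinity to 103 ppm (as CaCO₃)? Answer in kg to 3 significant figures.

Volume: 18,400 US gal × 3.785 L/gal = 69,644 L.
After draining 50% and refilling: 146 × 0.50 + 30 × 0.50 = 88 ppm.
Deficit to target: 103 − 88 = 15 mg/L.
As CaCO₃: 15 mg/L × 69,644 L = 1045 g; ÷ 50 g/eq ÷ 2 = 10.45 mol Na₂CO₃.
Mass: 10.45 × 106 = 1107 g.

1.11 kg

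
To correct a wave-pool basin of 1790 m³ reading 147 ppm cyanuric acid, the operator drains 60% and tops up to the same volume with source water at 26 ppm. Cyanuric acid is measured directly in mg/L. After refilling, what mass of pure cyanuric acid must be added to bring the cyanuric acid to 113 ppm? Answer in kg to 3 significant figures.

Volume: 1790 m³ = 1,790,000 L.
After draining 60% and refilling: 147 × 0.40 + 26 × 0.60 = 74.4 ppm.
Deficit to target: 113 − 74.4 = 38.6 mg/L.
Mass: 38.6 mg/L × 1,790,000 L = 69,090 g cyanuric acid.

69.1 kg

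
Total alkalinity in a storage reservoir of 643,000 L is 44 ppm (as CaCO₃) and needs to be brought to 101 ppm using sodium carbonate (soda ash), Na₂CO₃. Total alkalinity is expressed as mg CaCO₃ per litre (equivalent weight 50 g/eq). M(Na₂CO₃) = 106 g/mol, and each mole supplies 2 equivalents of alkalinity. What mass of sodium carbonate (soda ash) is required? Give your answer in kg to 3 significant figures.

38.9 kg

Alkalinity to add: (101 − 44) = 57 mg/L as CaCO₃ × 643,000 L = 36,650 g as CaCO₃.
Equivalents: 36,650 g ÷ 50 g/eq = 733 eq.
Each mole of Na₂CO₃ supplies 2 eq, so 733 / 2 = 366.5 mol.
Mass: 366.5 mol × 106 g/mol = 38,850 g.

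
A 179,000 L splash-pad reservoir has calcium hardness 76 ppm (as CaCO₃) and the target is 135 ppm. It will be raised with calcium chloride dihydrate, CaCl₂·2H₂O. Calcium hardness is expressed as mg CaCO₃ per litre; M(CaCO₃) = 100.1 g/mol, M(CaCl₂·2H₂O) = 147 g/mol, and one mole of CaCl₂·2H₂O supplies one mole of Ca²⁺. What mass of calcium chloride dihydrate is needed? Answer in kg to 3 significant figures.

15.5 kg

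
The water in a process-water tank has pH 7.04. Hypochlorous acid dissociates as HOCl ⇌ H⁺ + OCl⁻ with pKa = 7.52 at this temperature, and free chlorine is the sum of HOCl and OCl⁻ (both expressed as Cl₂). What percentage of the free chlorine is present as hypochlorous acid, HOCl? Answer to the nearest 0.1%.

[OCl⁻]/[HOCl] = 10^(pH − pKa) = 10^(7.04 − 7.52) = 10^-0.48 = 0.3311.
Fraction as HOCl = 1 / (1 + 0.3311) = 0.7512.

75.1%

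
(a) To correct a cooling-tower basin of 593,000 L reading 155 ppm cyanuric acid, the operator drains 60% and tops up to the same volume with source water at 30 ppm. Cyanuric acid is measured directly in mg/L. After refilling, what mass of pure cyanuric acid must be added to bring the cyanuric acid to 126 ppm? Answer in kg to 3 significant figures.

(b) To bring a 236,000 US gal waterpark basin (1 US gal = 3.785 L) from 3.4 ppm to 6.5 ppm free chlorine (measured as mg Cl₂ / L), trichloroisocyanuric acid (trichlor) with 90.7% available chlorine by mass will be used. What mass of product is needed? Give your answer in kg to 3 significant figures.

(a) After draining 60% and refilling: 155 × 0.40 + 30 × 0.60 = 80 ppm.
(a) Deficit to target: 126 − 80 = 46 mg/L.
(a) Mass: 46 mg/L × 593,000 L = 27,280 g cyanuric acid.

(b) Volume: 236,000 US gal × 3.785 L/gal = 893,260 L.
(b) Chlorine deficit: 6.5 − 3.4 = 3.1 ppm = 3.1 mg/L as Cl₂.
(b) Cl₂ equivalent needed: 3.1 mg/L × 893,260 L = 2,769,000 mg = 2769 g.
(b) Product at 90.7% available chlorine: 2769 / 0.907 = 3053 g.

(a) 27.3 kg; (b) 3.05 kg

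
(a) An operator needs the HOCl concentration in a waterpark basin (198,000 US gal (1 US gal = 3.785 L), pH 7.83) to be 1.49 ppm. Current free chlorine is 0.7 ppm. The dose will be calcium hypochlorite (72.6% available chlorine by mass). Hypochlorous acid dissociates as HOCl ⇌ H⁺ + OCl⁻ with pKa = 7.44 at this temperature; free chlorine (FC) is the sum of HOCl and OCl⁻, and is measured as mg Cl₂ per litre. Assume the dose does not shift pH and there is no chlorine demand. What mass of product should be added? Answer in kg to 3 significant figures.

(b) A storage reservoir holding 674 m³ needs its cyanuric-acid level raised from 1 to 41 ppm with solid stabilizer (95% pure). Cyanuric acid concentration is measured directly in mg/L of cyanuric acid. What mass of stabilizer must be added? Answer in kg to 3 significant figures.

(a) 4.59 kg; (b) 28.4 kg

(a) Volume: 198,000 US gal × 3.785 L/gal = 749,430 L.
(a) [OCl⁻]/[HOCl] = 10^(pH − pKa) = 10^(7.83 − 7.44) = 2.455; fraction as HOCl = 1/(1 + 2.455) = 0.2895.
(a) Free chlorine required for 1.49 ppm HOCl: 1.49 / 0.2895 = 5.148 ppm.
(a) FC to add: 5.148 − 0.7 = 4.448 mg/L as Cl₂.
(a) Cl₂ equivalent: 4.448 mg/L × 749,430 L = 3333 g.
(a) Product at 72.6% available Cl: 3333 / 0.726 = 4591 g.

(b) Volume: 674 m³ = 674,000 L.
(b) CYA to add: (41 − 1) = 40 mg/L × 674,000 L = 26,960 g cyanuric acid.
(b) At 95% purity: 26,960 / 0.95 = 28,380 g product.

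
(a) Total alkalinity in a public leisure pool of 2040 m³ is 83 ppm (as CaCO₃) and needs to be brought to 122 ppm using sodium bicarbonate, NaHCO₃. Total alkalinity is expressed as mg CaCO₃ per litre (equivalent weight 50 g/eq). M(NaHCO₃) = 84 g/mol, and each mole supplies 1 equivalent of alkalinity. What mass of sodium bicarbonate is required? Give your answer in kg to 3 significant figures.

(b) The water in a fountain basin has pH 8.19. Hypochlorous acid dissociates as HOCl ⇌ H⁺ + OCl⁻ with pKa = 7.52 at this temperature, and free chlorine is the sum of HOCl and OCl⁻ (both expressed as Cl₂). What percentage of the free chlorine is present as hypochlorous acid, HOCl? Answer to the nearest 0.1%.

(a) 134 kg; (b) 17.6%

(a) Volume: 2040 m³ = 2,040,000 L.
(a) Alkalinity to add: (122 − 83) = 39 mg/L as CaCO₃ × 2,040,000 L = 79,560 g as CaCO₃.
(a) Equivalents: 79,560 g ÷ 50 g/eq = 1591 eq.
(a) NaHCO₃ supplies 1 eq per mole → 1591 mol.
(a) Mass: 1591 mol × 84 g/mol = 133,700 g.

(b) [OCl⁻]/[HOCl] = 10^(pH − pKa) = 10^(8.19 − 7.52) = 10^0.67 = 4.677.
(b) Fraction as HOCl = 1 / (1 + 4.677) = 0.1761.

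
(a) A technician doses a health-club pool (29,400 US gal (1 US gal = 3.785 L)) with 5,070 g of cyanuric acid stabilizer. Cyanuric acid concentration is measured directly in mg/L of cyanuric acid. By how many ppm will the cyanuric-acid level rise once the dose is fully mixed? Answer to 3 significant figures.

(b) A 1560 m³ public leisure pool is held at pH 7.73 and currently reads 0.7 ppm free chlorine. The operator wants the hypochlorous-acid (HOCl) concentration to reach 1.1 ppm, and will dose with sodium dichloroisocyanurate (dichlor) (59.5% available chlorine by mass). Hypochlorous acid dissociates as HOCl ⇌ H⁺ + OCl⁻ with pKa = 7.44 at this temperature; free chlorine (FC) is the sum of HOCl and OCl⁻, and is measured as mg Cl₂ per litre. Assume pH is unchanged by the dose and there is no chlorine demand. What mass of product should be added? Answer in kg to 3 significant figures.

(a) 45.6 ppm; (b) 6.67 kg

(a) Volume: 29,400 US gal × 3.785 L/gal = 111,279 L.
(a) Rise: 5,070 g / 111,279 L × 1000 = 45.56 mg/L.

(b) Volume: 1560 m³ = 1,560,000 L.
(b) [OCl⁻]/[HOCl] = 10^(pH − pKa) = 10^(7.73 − 7.44) = 1.95; fraction as HOCl = 1/(1 + 1.95) = 0.339.
(b) Free chlorine required for 1.1 ppm HOCl: 1.1 / 0.339 = 3.245 ppm.
(b) FC to add: 3.245 − 0.7 = 2.545 mg/L as Cl₂.
(b) Cl₂ equivalent: 2.545 mg/L × 1,560,000 L = 3970 g.
(b) Product at 59.5% available Cl: 3970 / 0.595 = 6672 g.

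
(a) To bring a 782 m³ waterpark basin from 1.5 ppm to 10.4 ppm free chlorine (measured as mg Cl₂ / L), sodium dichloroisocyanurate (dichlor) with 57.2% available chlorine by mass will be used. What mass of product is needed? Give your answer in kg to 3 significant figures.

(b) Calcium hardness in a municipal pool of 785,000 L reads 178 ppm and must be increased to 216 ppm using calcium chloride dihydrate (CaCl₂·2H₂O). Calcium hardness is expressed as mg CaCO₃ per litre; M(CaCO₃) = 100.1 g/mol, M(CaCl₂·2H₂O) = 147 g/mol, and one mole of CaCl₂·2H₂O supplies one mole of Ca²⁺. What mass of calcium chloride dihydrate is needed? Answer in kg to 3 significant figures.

(a) Volume: 782 m³ = 782,000 L.
(a) Chlorine deficit: 10.4 − 1.5 = 8.9 ppm = 8.9 mg/L as Cl₂.
(a) Cl₂ equivalent needed: 8.9 mg/L × 782,000 L = 6,960,000 mg = 6960 g.
(a) Product at 57.2% available chlorine: 6960 / 0.572 = 12,170 g.

(b) Hardness to add: (216 − 178) = 38 mg/L as CaCO₃ × 785,000 L = 29,830 g as CaCO₃.
(b) Moles of Ca²⁺ (1 mol Ca²⁺ ≡ 1 mol CaCO₃): 29,830 / 100.1 g/mol = 298 mol.
(b) Mass of CaCl₂·2H₂O: 298 × 147 = 43,810 g.

(a) 12.2 kg; (b) 43.8 kg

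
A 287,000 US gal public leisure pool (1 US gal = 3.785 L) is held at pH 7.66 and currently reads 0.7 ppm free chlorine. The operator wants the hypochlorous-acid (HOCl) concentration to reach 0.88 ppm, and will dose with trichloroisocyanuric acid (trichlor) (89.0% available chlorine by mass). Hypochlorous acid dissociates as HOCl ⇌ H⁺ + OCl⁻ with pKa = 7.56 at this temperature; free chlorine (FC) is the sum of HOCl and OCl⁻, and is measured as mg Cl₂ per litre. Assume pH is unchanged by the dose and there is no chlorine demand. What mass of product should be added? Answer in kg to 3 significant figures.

1.57 kg

Volume: 287,000 US gal × 3.785 L/gal = 1,086,295 L.
[OCl⁻]/[HOCl] = 10^(pH − pKa) = 10^(7.66 − 7.56) = 1.259; fraction as HOCl = 1/(1 + 1.259) = 0.4427.
Free chlorine required for 0.88 ppm HOCl: 0.88 / 0.4427 = 1.988 ppm.
FC to add: 1.988 − 0.7 = 1.288 mg/L as Cl₂.
Cl₂ equivalent: 1.288 mg/L × 1,086,295 L = 1399 g.
Product at 89.0% available Cl: 1399 / 0.89 = 1572 g.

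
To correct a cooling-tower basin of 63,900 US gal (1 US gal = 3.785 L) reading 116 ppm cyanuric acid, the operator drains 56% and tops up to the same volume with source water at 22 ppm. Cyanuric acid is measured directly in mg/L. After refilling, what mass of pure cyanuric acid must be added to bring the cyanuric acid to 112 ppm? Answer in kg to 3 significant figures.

Volume: 63,900 US gal × 3.785 L/gal = 241,862 L.
After draining 56% and refilling: 116 × 0.44 + 22 × 0.56 = 63.36 ppm.
Deficit to target: 112 − 63.36 = 48.64 mg/L.
Mass: 48.64 mg/L × 241,862 L = 11,760 g cyanuric acid.

11.8 kg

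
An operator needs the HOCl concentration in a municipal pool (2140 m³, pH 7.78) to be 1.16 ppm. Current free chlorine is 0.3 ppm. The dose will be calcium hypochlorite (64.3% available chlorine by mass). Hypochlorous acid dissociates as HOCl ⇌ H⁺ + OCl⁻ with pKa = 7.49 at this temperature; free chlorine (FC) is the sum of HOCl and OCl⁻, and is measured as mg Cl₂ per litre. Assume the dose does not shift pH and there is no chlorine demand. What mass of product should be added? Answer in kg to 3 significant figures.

Volume: 2140 m³ = 2,140,000 L.
[OCl⁻]/[HOCl] = 10^(pH − pKa) = 10^(7.78 − 7.49) = 1.95; fraction as HOCl = 1/(1 + 1.95) = 0.339.
Free chlorine required for 1.16 ppm HOCl: 1.16 / 0.339 = 3.422 ppm.
FC to add: 3.422 − 0.3 = 3.122 mg/L as Cl₂.
Cl₂ equivalent: 3.122 mg/L × 2,140,000 L = 6681 g.
Product at 64.3% available Cl: 6681 / 0.643 = 10,390 g.

10.4 kg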